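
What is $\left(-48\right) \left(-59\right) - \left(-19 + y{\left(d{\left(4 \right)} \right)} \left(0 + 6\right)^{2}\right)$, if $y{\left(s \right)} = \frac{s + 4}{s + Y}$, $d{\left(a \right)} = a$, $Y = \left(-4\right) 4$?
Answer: $2875$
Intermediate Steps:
$Y = -16$
$y{\left(s \right)} = \frac{4 + s}{-16 + s}$ ($y{\left(s \right)} = \frac{s + 4}{s - 16} = \frac{4 + s}{-16 + s}$)
$\left(-48\right) \left(-59\right) - \left(-19 + y{\left(d{\left(4 \right)} \right)} \left(0 + 6\right)^{2}\right) = \left(-48\right) \left(-59\right) - \left(-19 + \frac{4 + 4}{-16 + 4} \left(0 + 6\right)^{2}\right) = 2832 - \left(-19 + \frac{1}{-12} \cdot 8 \cdot 6^{2}\right) = 2832 - \left(-19 + \left(- \frac{1}{12}\right) 8 \cdot 36\right) = 2832 - \left(-19 - 24\right) = 2832 - -43 = 2832 + 43 = 2875$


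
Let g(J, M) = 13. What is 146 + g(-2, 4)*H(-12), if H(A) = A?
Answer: -10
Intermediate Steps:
146 + g(-2, 4)*H(-12) = 146 + 13*(-12) = 146 - 156 = -10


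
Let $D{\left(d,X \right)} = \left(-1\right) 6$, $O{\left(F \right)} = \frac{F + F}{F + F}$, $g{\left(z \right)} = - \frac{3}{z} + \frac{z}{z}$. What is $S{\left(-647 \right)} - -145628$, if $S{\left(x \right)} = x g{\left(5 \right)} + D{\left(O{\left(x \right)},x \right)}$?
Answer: $\frac{726816}{5} \approx 1.4536 \cdot 10^{5}$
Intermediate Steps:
$g{\left(z \right)} = 1 - \frac{3}{z}$ ($g{\left(z \right)} = - \frac{3}{z} + 1 = 1 - \frac{3}{z}$)
$O{\left(F \right)} = 1$ ($O{\left(F \right)} = \frac{2 F}{2 F} = 2 F \frac{1}{2 F} = 1$)
$D{\left(d,X \right)} = -6$
$S{\left(x \right)} = -6 + \frac{2 x}{5}$ ($S{\left(x \right)} = x \frac{-3 + 5}{5} - 6 = x \frac{1}{5} \cdot 2 - 6 = x \frac{2}{5} - 6 = \frac{2 x}{5} - 6 = -6 + \frac{2 x}{5}$)
$S{\left(-647 \right)} - -145628 = \left(-6 + \frac{2}{5} \left(-647\right)\right) - -145628 = \left(-6 - \frac{1294}{5}\right) + 145628 = - \frac{1324}{5} + 145628 = \frac{726816}{5}$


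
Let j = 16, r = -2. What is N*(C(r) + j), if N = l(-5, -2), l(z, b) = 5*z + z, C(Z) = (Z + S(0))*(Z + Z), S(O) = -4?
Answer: -1200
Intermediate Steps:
C(Z) = 2*Z*(-4 + Z) (C(Z) = (Z - 4)*(Z + Z) = (-4 + Z)*(2*Z) = 2*Z*(-4 + Z))
l(z, b) = 6*z
N = -30 (N = 6*(-5) = -30)
N*(C(r) + j) = -30*(2*(-2)*(-4 - 2) + 16) = -30*(2*(-2)*(-6) + 16) = -30*(24 + 16) = -30*40 = -1200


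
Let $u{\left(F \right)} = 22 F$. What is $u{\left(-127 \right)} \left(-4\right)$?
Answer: $11176$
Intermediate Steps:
$u{\left(-127 \right)} \left(-4\right) = 22 \left(-127\right) \left(-4\right) = \left(-2794\right) \left(-4\right) = 11176$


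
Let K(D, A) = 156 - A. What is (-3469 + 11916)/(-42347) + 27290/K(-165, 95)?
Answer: 1155134363/2583167 ≈ 447.18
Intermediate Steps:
(-3469 + 11916)/(-42347) + 27290/K(-165, 95) = (-3469 + 11916)/(-42347) + 27290/(156 - 1*95) = 8447*(-1/42347) + 27290/(156 - 95) = -8447/42347 + 27290/61 = 1155134363/2583167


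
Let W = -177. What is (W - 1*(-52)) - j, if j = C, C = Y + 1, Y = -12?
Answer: -114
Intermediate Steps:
C = -11 (C = -12 + 1 = -11)
j = -11
(W - 1*(-52)) - j = (-177 - 1*(-52)) - 1*(-11) = (-177 + 52) + 11 = -125 + 11 = -114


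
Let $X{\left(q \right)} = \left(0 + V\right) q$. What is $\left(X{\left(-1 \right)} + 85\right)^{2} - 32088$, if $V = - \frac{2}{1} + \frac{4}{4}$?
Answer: $-24692$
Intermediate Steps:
$V = -1$ ($V = \left(-2\right) 1 + 4 \cdot \frac{1}{4} = -2 + 1 = -1$)
$X{\left(q \right)} = - q$ ($X{\left(q \right)} = \left(0 - 1\right) q = - q$)
$\left(X{\left(-1 \right)} + 85\right)^{2} - 32088 = \left(\left(-1\right) \left(-1\right) + 85\right)^{2} - 32088 = \left(1 + 85\right)^{2} - 32088 = 86^{2} - 32088 = 7396 - 32088 = -24692$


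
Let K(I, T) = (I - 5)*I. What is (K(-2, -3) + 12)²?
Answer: 676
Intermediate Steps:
K(I, T) = I*(-5 + I) (K(I, T) = (-5 + I)*I = I*(-5 + I))
(K(-2, -3) + 12)² = (-2*(-5 - 2) + 12)² = (-2*(-7) + 12)² = (14 + 12)² = 26² = 676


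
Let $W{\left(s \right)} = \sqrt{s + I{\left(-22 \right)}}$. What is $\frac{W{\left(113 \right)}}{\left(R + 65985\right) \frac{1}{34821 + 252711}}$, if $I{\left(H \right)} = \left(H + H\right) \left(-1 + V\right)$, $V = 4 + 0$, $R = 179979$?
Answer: $\frac{23961 i \sqrt{19}}{20497} \approx 5.0956 i$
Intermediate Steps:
$V = 4$
$I{\left(H \right)} = 6 H$ ($I{\left(H \right)} = \left(H + H\right) \left(-1 + 4\right) = 2 H 3 = 6 H$)
$W{\left(s \right)} = \sqrt{-132 + s}$ ($W{\left(s \right)} = \sqrt{s + 6 \left(-22\right)} = \sqrt{s - 132} = \sqrt{-132 + s}$)
$\frac{W{\left(113 \right)}}{\left(R + 65985\right) \frac{1}{34821 + 252711}} = \frac{\sqrt{-132 + 113}}{\left(179979 + 65985\right) \frac{1}{34821 + 252711}} = \frac{\sqrt{-19}}{245964 \cdot \frac{1}{287532}} = \frac{i \sqrt{19}}{245964 \cdot \frac{1}{287532}} = \frac{i \sqrt{19}}{\frac{20497}{23961}} = i \sqrt{19} \cdot \frac{23961}{20497} = \frac{23961 i \sqrt{19}}{20497}$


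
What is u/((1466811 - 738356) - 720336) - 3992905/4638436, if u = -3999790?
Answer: -18585188324135/37659461884 ≈ -493.51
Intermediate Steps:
u/((1466811 - 738356) - 720336) - 3992905/4638436 = -3999790/((1466811 - 738356) - 720336) - 3992905/4638436 = -3999790/(728455 - 720336) - 3992905*1/4638436 = -3999790/8119 - 3992905/4638436 = -18585188324135/37659461884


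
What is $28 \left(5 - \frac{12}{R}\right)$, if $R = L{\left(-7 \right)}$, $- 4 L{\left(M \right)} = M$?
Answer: $-52$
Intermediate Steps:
$L{\left(M \right)} = - \frac{M}{4}$
$R = \frac{7}{4}$ ($R = \left(- \frac{1}{4}\right) \left(-7\right) = \frac{7}{4} \approx 1.75$)
$28 \left(5 - \frac{12}{R}\right) = 28 \left(5 - \frac{12}{\frac{7}{4}}\right) = 28 \left(5 - \frac{48}{7}\right) = 28 \left(- \frac{13}{7}\right) = -52$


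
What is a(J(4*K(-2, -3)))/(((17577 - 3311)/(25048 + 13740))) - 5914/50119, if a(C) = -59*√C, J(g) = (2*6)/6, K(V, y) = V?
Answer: -5914/50119 - 1144246*√2/7133 ≈ -226.98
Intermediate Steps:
J(g) = 2 (J(g) = 12*(⅙) = 2)
a(J(4*K(-2, -3)))/(((17577 - 3311)/(25048 + 13740))) - 5914/50119 = (-59*√2)/(((17577 - 3311)/(25048 + 13740))) - 5914/50119 = (-59*√2)/((14266/38788)) - 5914*1/50119 = (-59*√2)/((14266*(1/38788))) - 5914/50119 = (-59*√2)/(7133/19394) - 5914/50119 = -59*√2*(19394/7133) - 5914/50119 = -1144246*√2/7133 - 5914/50119 = -5914/50119 - 1144246*√2/7133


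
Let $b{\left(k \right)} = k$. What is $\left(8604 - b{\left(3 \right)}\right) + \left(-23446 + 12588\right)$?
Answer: $-2257$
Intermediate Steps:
$\left(8604 - b{\left(3 \right)}\right) + \left(-23446 + 12588\right) = \left(8604 - 3\right) + \left(-23446 + 12588\right) = \left(8604 - 3\right) - 10858 = 8601 - 10858 = -2257$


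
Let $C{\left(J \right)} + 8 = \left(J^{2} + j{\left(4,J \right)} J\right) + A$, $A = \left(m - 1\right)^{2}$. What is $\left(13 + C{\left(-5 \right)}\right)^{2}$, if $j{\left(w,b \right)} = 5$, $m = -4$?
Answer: $900$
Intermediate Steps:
$A = 25$ ($A = \left(-4 - 1\right)^{2} = \left(-5\right)^{2} = 25$)
$C{\left(J \right)} = 17 + J^{2} + 5 J$ ($C{\left(J \right)} = -8 + \left(\left(J^{2} + 5 J\right) + 25\right) = -8 + \left(25 + J^{2} + 5 J\right) = 17 + J^{2} + 5 J$)
$\left(13 + C{\left(-5 \right)}\right)^{2} = \left(13 + \left(17 + \left(-5\right)^{2} + 5 \left(-5\right)\right)\right)^{2} = \left(13 + \left(17 + 25 - 25\right)\right)^{2} = \left(13 + 17\right)^{2} = 30^{2} = 900$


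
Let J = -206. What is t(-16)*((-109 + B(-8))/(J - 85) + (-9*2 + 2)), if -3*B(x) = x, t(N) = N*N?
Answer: -3494144/873 ≈ -4002.5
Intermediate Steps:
t(N) = N²
B(x) = -x/3
t(-16)*((-109 + B(-8))/(J - 85) + (-9*2 + 2)) = (-16)²*((-109 - ⅓*(-8))/(-206 - 85) + (-9*2 + 2)) = 256*((-109 + 8/3)/(-291) + (-18 + 2)) = 256*(-319/3*(-1/291) - 16) = 256*(319/873 - 16) = 256*(-13649/873) = -3494144/873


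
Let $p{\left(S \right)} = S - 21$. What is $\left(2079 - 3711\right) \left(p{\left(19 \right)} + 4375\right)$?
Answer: $-7136736$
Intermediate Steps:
$p{\left(S \right)} = -21 + S$
$\left(2079 - 3711\right) \left(p{\left(19 \right)} + 4375\right) = \left(2079 - 3711\right) \left(\left(-21 + 19\right) + 4375\right) = - 1632 \left(-2 + 4375\right) = \left(-1632\right) 4373 = -7136736$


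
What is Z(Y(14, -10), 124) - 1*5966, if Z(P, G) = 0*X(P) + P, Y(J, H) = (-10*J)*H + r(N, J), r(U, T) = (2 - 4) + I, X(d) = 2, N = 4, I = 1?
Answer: -4567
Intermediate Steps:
r(U, T) = -1 (r(U, T) = (2 - 4) + 1 = -2 + 1 = -1)
Y(J, H) = -1 - 10*H*J (Y(J, H) = (-10*J)*H - 1 = -10*H*J - 1 = -1 - 10*H*J)
Z(P, G) = P (Z(P, G) = 0*2 + P = 0 + P = P)
Z(Y(14, -10), 124) - 1*5966 = (-1 - 10*(-10)*14) - 1*5966 = (-1 + 1400) - 5966 = 1399 - 5966 = -4567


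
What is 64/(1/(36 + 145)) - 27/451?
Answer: 5224357/451 ≈ 11584.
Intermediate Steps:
64/(1/(36 + 145)) - 27/451 = 64/(1/181) - 27*1/451 = 64/(1/181) - 27/451 = 64*181 - 27/451 = 11584 - 27/451 = 5224357/451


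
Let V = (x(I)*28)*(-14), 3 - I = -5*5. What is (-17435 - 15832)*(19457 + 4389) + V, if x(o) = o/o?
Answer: -793285274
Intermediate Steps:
I = 28 (I = 3 - (-5)*5 = 3 - 1*(-25) = 3 + 25 = 28)
x(o) = 1
V = -392 (V = (1*28)*(-14) = 28*(-14) = -392)
(-17435 - 15832)*(19457 + 4389) + V = (-17435 - 15832)*(19457 + 4389) - 392 = -33267*23846 - 392 = -793284882 - 392 = -793285274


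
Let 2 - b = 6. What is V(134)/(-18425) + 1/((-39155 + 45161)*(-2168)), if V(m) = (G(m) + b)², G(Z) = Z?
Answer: -800200195/872407536 ≈ -0.91723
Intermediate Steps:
b = -4 (b = 2 - 1*6 = 2 - 6 = -4)
V(m) = (-4 + m)² (V(m) = (m - 4)² = (-4 + m)²)
V(134)/(-18425) + 1/((-39155 + 45161)*(-2168)) = (-4 + 134)²/(-18425) + 1/((-39155 + 45161)*(-2168)) = 130²*(-1/18425) - 1/2168/6006 = 16900*(-1/18425) + (1/6006)*(-1/2168) = -676/737 - 1/13021008 = -800200195/872407536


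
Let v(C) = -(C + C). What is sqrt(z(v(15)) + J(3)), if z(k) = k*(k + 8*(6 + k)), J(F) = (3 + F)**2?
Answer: 6*sqrt(186) ≈ 81.829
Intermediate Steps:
v(C) = -2*C
z(k) = k*(48 + 9*k) (z(k) = k*(k + (48 + 8*k)) = k*(48 + 9*k))
sqrt(z(v(15)) + J(3)) = sqrt(3*(-2*15)*(16 + 3*(-2*15)) + (3 + 3)**2) = sqrt(3*(-30)*(16 + 3*(-30)) + 6**2) = sqrt(3*(-30)*(16 - 90) + 36) = sqrt(3*(-30)*(-74) + 36) = sqrt(6660 + 36) = sqrt(6696) = 6*sqrt(186)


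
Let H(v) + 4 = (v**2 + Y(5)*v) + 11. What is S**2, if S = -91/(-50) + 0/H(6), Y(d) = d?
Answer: 8281/2500 ≈ 3.3124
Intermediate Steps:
H(v) = 7 + v**2 + 5*v (H(v) = -4 + ((v**2 + 5*v) + 11) = -4 + (11 + v**2 + 5*v) = 7 + v**2 + 5*v)
S = 91/50 (S = -91/(-50) + 0/(7 + 6**2 + 5*6) = -91*(-1/50) + 0/(7 + 36 + 30) = 91/50 + 0/73 = 91/50 + 0*(1/73) = 91/50 + 0 = 91/50 ≈ 1.8200)
S**2 = (91/50)**2 = 8281/2500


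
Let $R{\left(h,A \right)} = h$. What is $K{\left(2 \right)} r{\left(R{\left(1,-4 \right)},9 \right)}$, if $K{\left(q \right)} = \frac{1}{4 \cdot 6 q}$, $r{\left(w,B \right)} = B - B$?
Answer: $0$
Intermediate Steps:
$r{\left(w,B \right)} = 0$
$K{\left(q \right)} = \frac{1}{24 q}$
$K{\left(2 \right)} r{\left(R{\left(1,-4 \right)},9 \right)} = \frac{1}{24 \cdot 2} \cdot 0 = \frac{1}{24} \cdot \frac{1}{2} \cdot 0 = \frac{1}{48} \cdot 0 = 0$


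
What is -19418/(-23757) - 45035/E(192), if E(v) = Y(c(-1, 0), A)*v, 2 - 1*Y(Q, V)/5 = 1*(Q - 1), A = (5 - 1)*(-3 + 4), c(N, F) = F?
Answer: -67598177/4561344 ≈ -14.820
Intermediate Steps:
A = 4 (A = 4*1 = 4)
Y(Q, V) = 15 - 5*Q (Y(Q, V) = 10 - 5*(Q - 1) = 10 - 5*(-1 + Q) = 10 + (5 - 5*Q) = 15 - 5*Q)
E(v) = 15*v (E(v) = (15 - 5*0)*v = (15 + 0)*v = 15*v)
-19418/(-23757) - 45035/E(192) = -19418/(-23757) - 45035/(15*192) = -19418*(-1/23757) - 45035/2880 = 19418/23757 - 45035*1/2880 = 19418/23757 - 9007/576 = -67598177/4561344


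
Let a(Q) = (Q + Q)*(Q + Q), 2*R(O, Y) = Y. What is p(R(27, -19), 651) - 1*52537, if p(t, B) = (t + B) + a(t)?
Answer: -103069/2 ≈ -51535.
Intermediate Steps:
R(O, Y) = Y/2
a(Q) = 4*Q² (a(Q) = (2*Q)*(2*Q) = 4*Q²)
p(t, B) = B + t + 4*t² (p(t, B) = (t + B) + 4*t² = (B + t) + 4*t² = B + t + 4*t²)
p(R(27, -19), 651) - 1*52537 = (651 + (½)*(-19) + 4*((½)*(-19))²) - 1*52537 = (651 - 19/2 + 4*(-19/2)²) - 52537 = (651 - 19/2 + 4*(361/4)) - 52537 = (651 - 19/2 + 361) - 52537 = 2005/2 - 52537 = -103069/2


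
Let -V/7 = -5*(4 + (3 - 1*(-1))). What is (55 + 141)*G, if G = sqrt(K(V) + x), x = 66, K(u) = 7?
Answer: 196*sqrt(73) ≈ 1674.6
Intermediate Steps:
V = 280 (V = -(-35)*(4 + (3 - 1*(-1))) = -(-35)*(4 + (3 + 1)) = -(-35)*(4 + 4) = -(-35)*8 = -7*(-40) = 280)
G = sqrt(73) (G = sqrt(7 + 66) = sqrt(73) ≈ 8.5440)
(55 + 141)*G = (55 + 141)*sqrt(73) = 196*sqrt(73)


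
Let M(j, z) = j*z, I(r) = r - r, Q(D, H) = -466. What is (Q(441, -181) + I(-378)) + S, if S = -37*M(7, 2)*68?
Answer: -35690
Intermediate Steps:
I(r) = 0
S = -35224 (S = -259*2*68 = -37*14*68 = -518*68 = -35224)
(Q(441, -181) + I(-378)) + S = (-466 + 0) - 35224 = -466 - 35224 = -35690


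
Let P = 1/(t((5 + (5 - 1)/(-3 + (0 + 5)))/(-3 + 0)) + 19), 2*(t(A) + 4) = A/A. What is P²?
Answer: 4/961 ≈ 0.0041623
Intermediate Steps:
t(A) = -7/2 (t(A) = -4 + (A/A)/2 = -4 + (½)*1 = -4 + ½ = -7/2)
P = 2/31 (P = 1/(-7/2 + 19) = 1/(31/2) = 2/31 ≈ 0.064516)
P² = (2/31)² = 4/961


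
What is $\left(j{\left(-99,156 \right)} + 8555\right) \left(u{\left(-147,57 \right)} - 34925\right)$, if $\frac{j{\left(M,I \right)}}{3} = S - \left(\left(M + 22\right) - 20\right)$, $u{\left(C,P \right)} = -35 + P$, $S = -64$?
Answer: $-302050562$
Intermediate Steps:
$j{\left(M,I \right)} = -198 - 3 M$ ($j{\left(M,I \right)} = 3 \left(-64 - \left(\left(M + 22\right) - 20\right)\right) = 3 \left(-64 - \left(\left(22 + M\right) - 20\right)\right) = 3 \left(-64 - \left(2 + M\right)\right) = 3 \left(-66 - M\right) = -198 - 3 M$)
$\left(j{\left(-99,156 \right)} + 8555\right) \left(u{\left(-147,57 \right)} - 34925\right) = \left(\left(-198 - -297\right) + 8555\right) \left(\left(-35 + 57\right) - 34925\right) = \left(\left(-198 + 297\right) + 8555\right) \left(22 - 34925\right) = \left(99 + 8555\right) \left(-34903\right) = 8654 \left(-34903\right) = -302050562$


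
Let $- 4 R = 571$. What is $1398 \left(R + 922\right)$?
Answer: $\frac{2178783}{2} \approx 1.0894 \cdot 10^{6}$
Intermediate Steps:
$R = - \frac{571}{4}$ ($R = \left(- \frac{1}{4}\right) 571 = - \frac{571}{4} \approx -142.75$)
$1398 \left(R + 922\right) = 1398 \left(- \frac{571}{4} + 922\right) = 1398 \cdot \frac{3117}{4} = \frac{2178783}{2}$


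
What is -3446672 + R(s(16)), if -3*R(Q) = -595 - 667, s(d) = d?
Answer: -10338754/3 ≈ -3.4463e+6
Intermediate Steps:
R(Q) = 1262/3 (R(Q) = -(-595 - 667)/3 = -⅓*(-1262) = 1262/3)
-3446672 + R(s(16)) = -3446672 + 1262/3 = -10338754/3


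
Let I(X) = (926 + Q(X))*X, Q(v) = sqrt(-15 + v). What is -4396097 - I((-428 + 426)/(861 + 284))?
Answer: -5033529213/1145 + 2*I*sqrt(19667665)/1311025 ≈ -4.3961e+6 + 0.0067654*I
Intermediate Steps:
I(X) = X*(926 + sqrt(-15 + X)) (I(X) = (926 + sqrt(-15 + X))*X = X*(926 + sqrt(-15 + X)))
-4396097 - I((-428 + 426)/(861 + 284)) = -4396097 - (-428 + 426)/(861 + 284)*(926 + sqrt(-15 + (-428 + 426)/(861 + 284))) = -4396097 - (-2/1145)*(926 + sqrt(-15 - 2/1145)) = -4396097 - (-2*1/1145)*(926 + sqrt(-15 - 2*1/1145)) = -4396097 - (-2)*(926 + sqrt(-15 - 2/1145))/1145 = -4396097 - (-2)*(926 + sqrt(-17177/1145))/1145 = -4396097 - (-2)*(926 + I*sqrt(19667665)/1145)/1145 = -4396097 - (-1852/1145 - 2*I*sqrt(19667665)/1311025) = -4396097 + (1852/1145 + 2*I*sqrt(19667665)/1311025) = -5033529213/1145 + 2*I*sqrt(19667665)/1311025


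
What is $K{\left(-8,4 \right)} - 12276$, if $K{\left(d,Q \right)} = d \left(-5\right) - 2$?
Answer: $-12238$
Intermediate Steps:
$K{\left(d,Q \right)} = -2 - 5 d$ ($K{\left(d,Q \right)} = - 5 d - 2 = -2 - 5 d$)
$K{\left(-8,4 \right)} - 12276 = \left(-2 - -40\right) - 12276 = \left(-2 + 40\right) - 12276 = 38 - 12276 = -12238$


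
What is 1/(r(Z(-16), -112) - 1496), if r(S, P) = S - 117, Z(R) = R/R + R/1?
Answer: -1/1628 ≈ -0.00061425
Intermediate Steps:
Z(R) = 1 + R (Z(R) = 1 + R*1 = 1 + R)
r(S, P) = -117 + S
1/(r(Z(-16), -112) - 1496) = 1/((-117 + (1 - 16)) - 1496) = 1/((-117 - 15) - 1496) = 1/(-132 - 1496) = 1/(-1628) = -1/1628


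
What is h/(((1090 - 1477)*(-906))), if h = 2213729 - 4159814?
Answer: -648695/116874 ≈ -5.5504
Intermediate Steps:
h = -1946085
h/(((1090 - 1477)*(-906))) = -1946085*(-1/(906*(1090 - 1477))) = -1946085/((-387*(-906))) = -1946085/350622 = -1946085*1/350622 = -648695/116874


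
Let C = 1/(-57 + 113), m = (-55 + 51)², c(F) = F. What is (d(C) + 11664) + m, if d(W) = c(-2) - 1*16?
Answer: 11662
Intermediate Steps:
m = 16 (m = (-4)² = 16)
C = 1/56 ≈ 0.017857
d(W) = -18 (d(W) = -2 - 1*16 = -2 - 16 = -18)
(d(C) + 11664) + m = (-18 + 11664) + 16 = 11646 + 16 = 11662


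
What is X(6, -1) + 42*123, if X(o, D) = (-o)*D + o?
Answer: 5178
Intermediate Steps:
X(o, D) = o - D*o (X(o, D) = -D*o + o = o - D*o)
X(6, -1) + 42*123 = 6*(1 - 1*(-1)) + 42*123 = 6*(1 + 1) + 5166 = 6*2 + 5166 = 12 + 5166 = 5178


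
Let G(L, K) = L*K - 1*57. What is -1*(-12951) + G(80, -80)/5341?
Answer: 69164834/5341 ≈ 12950.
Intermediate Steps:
G(L, K) = -57 + K*L (G(L, K) = K*L - 57 = -57 + K*L)
-1*(-12951) + G(80, -80)/5341 = -1*(-12951) + (-57 - 80*80)/5341 = 12951 + (-57 - 6400)*(1/5341) = 12951 - 6457*1/5341 = 12951 - 6457/5341 = 69164834/5341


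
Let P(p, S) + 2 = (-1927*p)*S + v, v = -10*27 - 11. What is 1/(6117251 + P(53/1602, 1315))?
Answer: 1602/9665080471 ≈ 1.6575e-7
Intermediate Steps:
v = -281 (v = -270 - 11 = -281)
P(p, S) = -283 - 1927*S*p (P(p, S) = -2 + ((-1927*p)*S - 281) = -2 + (-1927*S*p - 281) = -2 + (-281 - 1927*S*p) = -283 - 1927*S*p)
1/(6117251 + P(53/1602, 1315)) = 1/(6117251 + (-283 - 1927*1315*53/1602)) = 1/(6117251 + (-283 - 134302265/1602)) = 1/(6117251 - 134755631/1602) = 1/(9665080471/1602) = 1602/9665080471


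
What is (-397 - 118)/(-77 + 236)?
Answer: -515/159 ≈ -3.2390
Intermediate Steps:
(-397 - 118)/(-77 + 236) = -515/159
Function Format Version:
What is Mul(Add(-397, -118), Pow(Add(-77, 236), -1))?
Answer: Rational(-515, 159) ≈ -3.2390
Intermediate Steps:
Mul(Add(-397, -118), Pow(Add(-77, 236), -1)) = Mul(-515, Pow(159, -1)) = Mul(-515, Rational(1, 159)) = Rational(-515, 159)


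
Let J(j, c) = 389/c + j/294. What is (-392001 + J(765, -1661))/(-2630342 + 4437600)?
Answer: -63808753345/294181842724 ≈ -0.21690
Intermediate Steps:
J(j, c) = 389/c + j/294 (J(j, c) = 389/c + j*(1/294) = 389/c + j/294)
(-392001 + J(765, -1661))/(-2630342 + 4437600) = (-392001 + (389/(-1661) + (1/294)*765))/(-2630342 + 4437600) = (-392001 + (389*(-1/1661) + 255/98))/1807258 = (-392001 + (-389/1661 + 255/98))*(1/1807258) = (-392001 + 385433/162778)*(1/1807258) = -63808753345/162778*1/1807258 = -63808753345/294181842724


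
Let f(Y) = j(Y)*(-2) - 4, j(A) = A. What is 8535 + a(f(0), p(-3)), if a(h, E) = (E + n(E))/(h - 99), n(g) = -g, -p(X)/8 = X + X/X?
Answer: 8535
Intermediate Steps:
p(X) = -8 - 8*X (p(X) = -8*(X + X/X) = -8*(X + 1) = -8*(1 + X) = -8 - 8*X)
f(Y) = -4 - 2*Y (f(Y) = Y*(-2) - 4 = -2*Y - 4 = -4 - 2*Y)
a(h, E) = 0 (a(h, E) = (E - E)/(h - 99) = 0/(-99 + h) = 0)
8535 + a(f(0), p(-3)) = 8535 + 0 = 8535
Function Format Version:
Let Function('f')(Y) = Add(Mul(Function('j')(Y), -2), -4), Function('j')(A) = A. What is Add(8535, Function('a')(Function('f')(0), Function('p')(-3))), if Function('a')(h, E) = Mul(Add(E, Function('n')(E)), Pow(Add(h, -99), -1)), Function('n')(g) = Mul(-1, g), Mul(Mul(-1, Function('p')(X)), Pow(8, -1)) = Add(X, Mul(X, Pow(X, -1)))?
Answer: 8535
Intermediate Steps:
Function('p')(X) = Add(-8, Mul(-8, X)) (Function('p')(X) = Mul(-8, Add(X, Mul(X, Pow(X, -1)))) = Mul(-8, Add(X, 1)) = Mul(-8, Add(1, X)) = Add(-8, Mul(-8, X)))
Function('f')(Y) = Add(-4, Mul(-2, Y)) (Function('f')(Y) = Add(Mul(Y, -2), -4) = Add(Mul(-2, Y), -4) = Add(-4, Mul(-2, Y)))
Function('a')(h, E) = 0 (Function('a')(h, E) = Mul(Add(E, Mul(-1, E)), Pow(Add(h, -99), -1)) = Mul(0, Pow(Add(-99, h), -1)) = 0)
Add(8535, Function('a')(Function('f')(0), Function('p')(-3))) = Add(8535, 0) = 8535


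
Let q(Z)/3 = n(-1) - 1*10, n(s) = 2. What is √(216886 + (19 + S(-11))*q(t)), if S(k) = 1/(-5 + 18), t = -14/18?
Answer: √36576358/13 ≈ 465.22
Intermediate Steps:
t = -7/9 (t = -14*1/18 = -7/9 ≈ -0.77778)
S(k) = 1/13
q(Z) = -24 (q(Z) = 3*(2 - 1*10) = 3*(2 - 10) = 3*(-8) = -24)
√(216886 + (19 + S(-11))*q(t)) = √(216886 + (19 + 1/13)*(-24)) = √(216886 + (248/13)*(-24)) = √(216886 - 5952/13) = √(2813566/13) = √36576358/13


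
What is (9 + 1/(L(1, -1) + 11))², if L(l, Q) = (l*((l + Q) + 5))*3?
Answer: 55225/676 ≈ 81.694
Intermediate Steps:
L(l, Q) = 3*l*(5 + Q + l) (L(l, Q) = (l*((Q + l) + 5))*3 = (l*(5 + Q + l))*3 = 3*l*(5 + Q + l))
(9 + 1/(L(1, -1) + 11))² = (9 + 1/(3*1*(5 - 1 + 1) + 11))² = (9 + 1/(3*1*5 + 11))² = (9 + 1/(15 + 11))² = (9 + 1/26)² = (235/26)² = 55225/676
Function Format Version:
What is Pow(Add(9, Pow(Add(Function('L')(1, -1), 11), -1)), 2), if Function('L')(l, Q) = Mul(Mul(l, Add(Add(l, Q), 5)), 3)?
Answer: Rational(55225, 676) ≈ 81.694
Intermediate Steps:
Function('L')(l, Q) = Mul(3, l, Add(5, Q, l)) (Function('L')(l, Q) = Mul(Mul(l, Add(Add(Q, l), 5)), 3) = Mul(Mul(l, Add(5, Q, l)), 3) = Mul(3, l, Add(5, Q, l)))
Pow(Add(9, Pow(Add(Function('L')(1, -1), 11), -1)), 2) = Pow(Add(9, Pow(Add(Mul(3, 1, Add(5, -1, 1)), 11), -1)), 2) = Pow(Add(9, Pow(Add(Mul(3, 1, 5), 11), -1)), 2) = Pow(Add(9, Pow(Add(15, 11), -1)), 2) = Pow(Add(9, Pow(26, -1)), 2) = Pow(Add(9, Rational(1, 26)), 2) = Pow(Rational(235, 26), 2) = Rational(55225, 676)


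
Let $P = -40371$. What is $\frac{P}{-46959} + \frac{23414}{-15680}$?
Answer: $- \frac{77746791}{122719520} \approx -0.63353$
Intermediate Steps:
$\frac{P}{-46959} + \frac{23414}{-15680} = - \frac{40371}{-46959} + \frac{23414}{-15680} = \left(-40371\right) \left(- \frac{1}{46959}\right) + 23414 \left(- \frac{1}{15680}\right) = \frac{13457}{15653} - \frac{11707}{7840} = - \frac{77746791}{122719520}$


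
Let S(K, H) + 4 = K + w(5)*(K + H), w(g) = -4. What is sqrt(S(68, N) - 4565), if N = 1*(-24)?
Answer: I*sqrt(4677) ≈ 68.389*I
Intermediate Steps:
N = -24
S(K, H) = -4 - 4*H - 3*K (S(K, H) = -4 + (K - 4*(K + H)) = -4 + (K - 4*(H + K)) = -4 + (K + (-4*H - 4*K)) = -4 + (-4*H - 3*K) = -4 - 4*H - 3*K)
sqrt(S(68, N) - 4565) = sqrt((-4 - 4*(-24) - 3*68) - 4565) = sqrt((-4 + 96 - 204) - 4565) = sqrt(-112 - 4565) = sqrt(-4677) = I*sqrt(4677)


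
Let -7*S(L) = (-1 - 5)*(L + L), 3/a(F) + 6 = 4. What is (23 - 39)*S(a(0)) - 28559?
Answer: -199625/7 ≈ -28518.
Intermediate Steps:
a(F) = -3/2 (a(F) = 3/(-6 + 4) = 3/(-2) = 3*(-½) = -3/2)
S(L) = 12*L/7 (S(L) = -(-1 - 5)*(L + L)/7 = -(-6)*2*L/7 = -(-12)*L/7 = 12*L/7)
(23 - 39)*S(a(0)) - 28559 = (23 - 39)*((12/7)*(-3/2)) - 28559 = -16*(-18/7) - 28559 = 288/7 - 28559 = -199625/7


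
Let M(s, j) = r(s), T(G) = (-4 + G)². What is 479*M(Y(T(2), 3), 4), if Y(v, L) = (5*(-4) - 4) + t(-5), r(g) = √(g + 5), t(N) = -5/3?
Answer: 479*I*√186/3 ≈ 2177.6*I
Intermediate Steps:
t(N) = -5/3 (t(N) = -5*⅓ = -5/3)
r(g) = √(5 + g)
Y(v, L) = -77/3 (Y(v, L) = (5*(-4) - 4) - 5/3 = (-20 - 4) - 5/3 = -24 - 5/3 = -77/3)
M(s, j) = √(5 + s)
479*M(Y(T(2), 3), 4) = 479*√(5 - 77/3) = 479*√(-62/3) = 479*(I*√186/3) = 479*I*√186/3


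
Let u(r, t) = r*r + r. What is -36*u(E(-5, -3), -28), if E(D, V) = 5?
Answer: -1080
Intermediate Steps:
u(r, t) = r + r² (u(r, t) = r² + r = r + r²)
-36*u(E(-5, -3), -28) = -180*(1 + 5) = -180*6 = -36*30 = -1080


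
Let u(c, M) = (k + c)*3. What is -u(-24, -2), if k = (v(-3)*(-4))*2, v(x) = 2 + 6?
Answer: 264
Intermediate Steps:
v(x) = 8
k = -64 (k = (8*(-4))*2 = -32*2 = -64)
u(c, M) = -192 + 3*c (u(c, M) = (-64 + c)*3 = -192 + 3*c)
-u(-24, -2) = -(-192 + 3*(-24)) = -(-192 - 72) = -1*(-264) = 264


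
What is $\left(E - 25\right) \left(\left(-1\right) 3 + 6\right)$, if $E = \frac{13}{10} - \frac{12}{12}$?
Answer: $- \frac{741}{10} \approx -74.1$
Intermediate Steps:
$E = \frac{3}{10}$ ($E = 13 \cdot \frac{1}{10} - 1 = \frac{13}{10} - 1 = \frac{3}{10} \approx 0.3$)
$\left(E - 25\right) \left(\left(-1\right) 3 + 6\right) = \left(\frac{3}{10} - 25\right) \left(\left(-1\right) 3 + 6\right) = - \frac{247 \left(-3 + 6\right)}{10} = \left(- \frac{247}{10}\right) 3 = - \frac{741}{10}$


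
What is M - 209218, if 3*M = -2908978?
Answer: -3536632/3 ≈ -1.1789e+6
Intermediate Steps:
M = -2908978/3 (M = (⅓)*(-2908978) = -2908978/3 ≈ -9.6966e+5)
M - 209218 = -2908978/3 - 209218 = -3536632/3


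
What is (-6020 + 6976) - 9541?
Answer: -8585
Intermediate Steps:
(-6020 + 6976) - 9541 = 956 - 9541 = -8585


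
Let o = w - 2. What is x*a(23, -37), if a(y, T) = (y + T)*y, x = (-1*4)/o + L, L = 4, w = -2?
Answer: -1610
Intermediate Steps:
o = -4 (o = -2 - 2 = -4)
x = 5 (x = (-1*4)/(-4) + 4 = -1/4*(-4) + 4 = 1 + 4 = 5)
a(y, T) = y*(T + y) (a(y, T) = (T + y)*y = y*(T + y))
x*a(23, -37) = 5*(23*(-37 + 23)) = 5*(23*(-14)) = 5*(-322) = -1610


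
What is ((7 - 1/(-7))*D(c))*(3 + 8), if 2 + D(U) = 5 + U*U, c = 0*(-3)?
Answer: 1650/7 ≈ 235.71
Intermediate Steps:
c = 0
D(U) = 3 + U**2 (D(U) = -2 + (5 + U*U) = -2 + (5 + U**2) = 3 + U**2)
((7 - 1/(-7))*D(c))*(3 + 8) = ((7 - 1/(-7))*(3 + 0**2))*(3 + 8) = ((7 - 1*(-1/7))*(3 + 0))*11 = ((7 + 1/7)*3)*11 = ((50/7)*3)*11 = (150/7)*11 = 1650/7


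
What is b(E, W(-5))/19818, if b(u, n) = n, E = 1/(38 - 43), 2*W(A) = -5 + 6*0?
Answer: -5/39636 ≈ -0.00012615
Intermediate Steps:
W(A) = -5/2 (W(A) = (-5 + 6*0)/2 = (-5 + 0)/2 = (1/2)*(-5) = -5/2)
E = -1/5 (E = 1/(-5) = -1/5 ≈ -0.20000)
b(E, W(-5))/19818 = -5/2/19818 = -5/2*1/19818 = -5/39636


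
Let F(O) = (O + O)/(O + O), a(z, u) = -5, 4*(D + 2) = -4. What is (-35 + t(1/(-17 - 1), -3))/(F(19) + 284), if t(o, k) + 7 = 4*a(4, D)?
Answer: -62/285 ≈ -0.21754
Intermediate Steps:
D = -3 (D = -2 + (¼)*(-4) = -2 - 1 = -3)
t(o, k) = -27 (t(o, k) = -7 + 4*(-5) = -7 - 20 = -27)
F(O) = 1 (F(O) = (2*O)/((2*O)) = (2*O)*(1/(2*O)) = 1)
(-35 + t(1/(-17 - 1), -3))/(F(19) + 284) = (-35 - 27)/(1 + 284) = -62/285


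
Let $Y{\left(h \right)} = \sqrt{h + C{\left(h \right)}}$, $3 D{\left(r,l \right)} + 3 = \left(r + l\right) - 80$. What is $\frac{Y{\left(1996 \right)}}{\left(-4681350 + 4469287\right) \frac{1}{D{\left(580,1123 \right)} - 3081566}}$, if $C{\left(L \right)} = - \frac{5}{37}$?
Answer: $\frac{18902 \sqrt{2732339}}{48137} \approx 649.08$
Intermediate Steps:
$C{\left(L \right)} = - \frac{5}{37}$ ($C{\left(L \right)} = \left(-5\right) \frac{1}{37} = - \frac{5}{37}$)
$D{\left(r,l \right)} = - \frac{83}{3} + \frac{l}{3} + \frac{r}{3}$ ($D{\left(r,l \right)} = -1 + \frac{\left(r + l\right) - 80}{3} = -1 + \frac{\left(l + r\right) - 80}{3} = -1 + \frac{-80 + l + r}{3} = -1 + \left(- \frac{80}{3} + \frac{l}{3} + \frac{r}{3}\right) = - \frac{83}{3} + \frac{l}{3} + \frac{r}{3}$)
$Y{\left(h \right)} = \sqrt{- \frac{5}{37} + h}$ ($Y{\left(h \right)} = \sqrt{h - \frac{5}{37}} = \sqrt{- \frac{5}{37} + h}$)
$\frac{Y{\left(1996 \right)}}{\left(-4681350 + 4469287\right) \frac{1}{D{\left(580,1123 \right)} - 3081566}} = \frac{\frac{1}{37} \sqrt{-185 + 1369 \cdot 1996}}{\left(-4681350 + 4469287\right) \frac{1}{\left(- \frac{83}{3} + \frac{1}{3} \cdot 1123 + \frac{1}{3} \cdot 580\right) - 3081566}} = \frac{\frac{1}{37} \sqrt{-185 + 2732524}}{\left(-212063\right) \frac{1}{\left(- \frac{83}{3} + \frac{1123}{3} + \frac{580}{3}\right) - 3081566}} = \frac{\frac{1}{37} \sqrt{2732339}}{\left(-212063\right) \frac{1}{540 - 3081566}} = \frac{\frac{1}{37} \sqrt{2732339}}{\left(-212063\right) \frac{1}{-3081026}} = \frac{\frac{1}{37} \sqrt{2732339}}{\left(-212063\right) \left(- \frac{1}{3081026}\right)} = \frac{\frac{1}{37} \sqrt{2732339}}{\frac{1301}{18902}} = \frac{\sqrt{2732339}}{37} \cdot \frac{18902}{1301} = \frac{18902 \sqrt{2732339}}{48137}$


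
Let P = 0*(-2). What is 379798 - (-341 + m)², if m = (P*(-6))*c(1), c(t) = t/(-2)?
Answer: 263517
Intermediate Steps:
P = 0
c(t) = -t/2 (c(t) = t*(-½) = -t/2)
m = 0 (m = (0*(-6))*(-½*1) = 0*(-½) = 0)
379798 - (-341 + m)² = 379798 - (-341 + 0)² = 379798 - 1*(-341)² = 379798 - 1*116281 = 379798 - 116281 = 263517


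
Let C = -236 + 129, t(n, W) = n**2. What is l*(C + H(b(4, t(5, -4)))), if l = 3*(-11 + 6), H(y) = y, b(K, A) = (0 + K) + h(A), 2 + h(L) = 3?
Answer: 1530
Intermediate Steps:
h(L) = 1 (h(L) = -2 + 3 = 1)
b(K, A) = 1 + K (b(K, A) = (0 + K) + 1 = K + 1 = 1 + K)
C = -107
l = -15 (l = 3*(-5) = -15)
l*(C + H(b(4, t(5, -4)))) = -15*(-107 + (1 + 4)) = -15*(-107 + 5) = -15*(-102) = 1530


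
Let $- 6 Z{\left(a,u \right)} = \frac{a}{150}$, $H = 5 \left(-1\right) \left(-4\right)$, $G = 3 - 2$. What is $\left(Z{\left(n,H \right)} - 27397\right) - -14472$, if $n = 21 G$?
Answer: $- \frac{3877507}{300} \approx -12925.0$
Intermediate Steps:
$G = 1$
$H = 20$ ($H = \left(-5\right) \left(-4\right) = 20$)
$n = 21$ ($n = 21 \cdot 1 = 21$)
$Z{\left(a,u \right)} = - \frac{a}{900}$ ($Z{\left(a,u \right)} = - \frac{a \frac{1}{150}}{6} = - \frac{\frac{1}{150} a}{6} = - \frac{a}{900}$)
$\left(Z{\left(n,H \right)} - 27397\right) - -14472 = \left(\left(- \frac{1}{900}\right) 21 - 27397\right) - -14472 = \left(- \frac{7}{300} - 27397\right) + 14472 = - \frac{8219107}{300} + 14472 = - \frac{3877507}{300}$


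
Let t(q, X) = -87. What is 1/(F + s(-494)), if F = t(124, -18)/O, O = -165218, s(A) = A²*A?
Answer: -165218/19917655084825 ≈ -8.2950e-9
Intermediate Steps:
s(A) = A³
F = 87/165218 (F = -87/(-165218) = -87*(-1/165218) = 87/165218 ≈ 0.00052658)
1/(F + s(-494)) = 1/(87/165218 + (-494)³) = 1/(87/165218 - 120553784) = 1/(-19917655084825/165218) = -165218/19917655084825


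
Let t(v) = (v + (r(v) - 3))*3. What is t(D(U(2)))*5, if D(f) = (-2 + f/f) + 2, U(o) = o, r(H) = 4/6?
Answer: -20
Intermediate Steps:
r(H) = 2/3 (r(H) = 4*(1/6) = 2/3)
D(f) = 1 (D(f) = (-2 + 1) + 2 = -1 + 2 = 1)
t(v) = -7 + 3*v (t(v) = (v + (2/3 - 3))*3 = (v - 7/3)*3 = (-7/3 + v)*3 = -7 + 3*v)
t(D(U(2)))*5 = (-7 + 3*1)*5 = (-7 + 3)*5 = -4*5 = -20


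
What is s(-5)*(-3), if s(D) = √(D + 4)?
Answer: -3*I ≈ -3.0*I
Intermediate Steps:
s(D) = √(4 + D)
s(-5)*(-3) = √(4 - 5)*(-3) = √(-1)*(-3) = I*(-3) = -3*I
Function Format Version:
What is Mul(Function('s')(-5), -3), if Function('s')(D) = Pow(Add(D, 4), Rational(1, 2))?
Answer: Mul(-3, I) ≈ Mul(-3.0000, I)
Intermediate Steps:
Function('s')(D) = Pow(Add(4, D), Rational(1, 2))
Mul(Function('s')(-5), -3) = Mul(Pow(Add(4, -5), Rational(1, 2)), -3) = Mul(Pow(-1, Rational(1, 2)), -3) = Mul(I, -3) = Mul(-3, I)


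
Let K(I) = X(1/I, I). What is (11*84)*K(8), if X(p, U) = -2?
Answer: -1848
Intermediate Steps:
K(I) = -2
(11*84)*K(8) = (11*84)*(-2) = 924*(-2) = -1848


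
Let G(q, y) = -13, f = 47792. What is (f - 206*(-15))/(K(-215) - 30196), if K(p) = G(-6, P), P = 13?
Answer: -50882/30209 ≈ -1.6843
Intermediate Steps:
K(p) = -13
(f - 206*(-15))/(K(-215) - 30196) = (47792 - 206*(-15))/(-13 - 30196) = (47792 + 3090)/(-30209) = 50882*(-1/30209) = -50882/30209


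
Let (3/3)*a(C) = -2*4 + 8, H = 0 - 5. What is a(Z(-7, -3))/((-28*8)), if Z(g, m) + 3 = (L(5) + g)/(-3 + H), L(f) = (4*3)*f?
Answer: 0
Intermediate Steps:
H = -5
L(f) = 12*f
Z(g, m) = -21/2 - g/8 (Z(g, m) = -3 + (12*5 + g)/(-3 - 5) = -3 + (60 + g)/(-8) = -3 + (60 + g)*(-⅛) = -3 + (-15/2 - g/8) = -21/2 - g/8)
a(C) = 0 (a(C) = -2*4 + 8 = -8 + 8 = 0)
a(Z(-7, -3))/((-28*8)) = 0/((-28*8)) = 0/(-224) = 0*(-1/224) = 0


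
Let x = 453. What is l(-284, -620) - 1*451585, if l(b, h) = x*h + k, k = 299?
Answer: -732146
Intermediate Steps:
l(b, h) = 299 + 453*h (l(b, h) = 453*h + 299 = 299 + 453*h)
l(-284, -620) - 1*451585 = (299 + 453*(-620)) - 1*451585 = (299 - 280860) - 451585 = -280561 - 451585 = -732146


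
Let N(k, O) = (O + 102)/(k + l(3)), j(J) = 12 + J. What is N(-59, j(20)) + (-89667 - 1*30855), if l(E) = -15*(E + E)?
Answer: -17957912/149 ≈ -1.2052e+5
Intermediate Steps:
l(E) = -30*E
N(k, O) = (102 + O)/(-90 + k) (N(k, O) = (O + 102)/(k - 30*3) = (102 + O)/(k - 90) = (102 + O)/(-90 + k))
N(-59, j(20)) + (-89667 - 1*30855) = (102 + (12 + 20))/(-90 - 59) + (-89667 - 1*30855) = (102 + 32)/(-149) + (-89667 - 30855) = -1/149*134 - 120522 = -134/149 - 120522 = -17957912/149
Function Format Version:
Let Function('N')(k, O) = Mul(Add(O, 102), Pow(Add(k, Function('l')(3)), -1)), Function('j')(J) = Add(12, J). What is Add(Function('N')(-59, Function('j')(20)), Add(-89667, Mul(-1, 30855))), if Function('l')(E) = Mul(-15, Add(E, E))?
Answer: Rational(-17957912, 149) ≈ -1.2052e+5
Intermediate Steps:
Function('l')(E) = Mul(-30, E) (Function('l')(E) = Mul(-15, Mul(2, E)) = Mul(-30, E))
Function('N')(k, O) = Mul(Pow(Add(-90, k), -1), Add(102, O)) (Function('N')(k, O) = Mul(Add(O, 102), Pow(Add(k, Mul(-30, 3)), -1)) = Mul(Add(102, O), Pow(Add(k, -90), -1)) = Mul(Add(102, O), Pow(Add(-90, k), -1)) = Mul(Pow(Add(-90, k), -1), Add(102, O)))
Add(Function('N')(-59, Function('j')(20)), Add(-89667, Mul(-1, 30855))) = Add(Mul(Pow(Add(-90, -59), -1), Add(102, Add(12, 20))), Add(-89667, Mul(-1, 30855))) = Add(Mul(Pow(-149, -1), Add(102, 32)), Add(-89667, -30855)) = Add(Mul(Rational(-1, 149), 134), -120522) = Add(Rational(-134, 149), -120522) = Rational(-17957912, 149)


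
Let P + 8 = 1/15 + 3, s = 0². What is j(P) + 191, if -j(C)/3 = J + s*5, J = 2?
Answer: 185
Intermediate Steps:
s = 0
P = -74/15 (P = -8 + (1/15 + 3) = -8 + 46/15 = -74/15 ≈ -4.9333)
j(C) = -6 (j(C) = -3*(2 + 0*5) = -3*(2 + 0) = -3*2 = -6)
j(P) + 191 = -6 + 191 = 185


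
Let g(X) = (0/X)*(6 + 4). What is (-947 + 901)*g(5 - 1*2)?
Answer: 0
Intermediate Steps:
g(X) = 0 (g(X) = 0*10 = 0)
(-947 + 901)*g(5 - 1*2) = (-947 + 901)*0 = -46*0 = 0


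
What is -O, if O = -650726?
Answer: 650726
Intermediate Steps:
-O = -1*(-650726) = 650726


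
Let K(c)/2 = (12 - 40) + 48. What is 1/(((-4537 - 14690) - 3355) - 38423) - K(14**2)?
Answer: -2440201/61005 ≈ -40.000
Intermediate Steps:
K(c) = 40 (K(c) = 2*((12 - 40) + 48) = 2*(-28 + 48) = 2*20 = 40)
1/(((-4537 - 14690) - 3355) - 38423) - K(14**2) = 1/(((-4537 - 14690) - 3355) - 38423) - 1*40 = 1/((-19227 - 3355) - 38423) - 40 = 1/(-22582 - 38423) - 40 = 1/(-61005) - 40 = -1/61005 - 40 = -2440201/61005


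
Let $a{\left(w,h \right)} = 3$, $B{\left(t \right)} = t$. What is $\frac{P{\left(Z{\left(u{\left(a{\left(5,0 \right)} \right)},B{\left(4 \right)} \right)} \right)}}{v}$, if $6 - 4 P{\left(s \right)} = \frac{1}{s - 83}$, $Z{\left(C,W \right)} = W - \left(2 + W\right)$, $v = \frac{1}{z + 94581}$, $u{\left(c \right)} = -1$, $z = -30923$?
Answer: $\frac{16264619}{170} \approx 95674.0$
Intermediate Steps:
$v = \frac{1}{63658}$ ($v = \frac{1}{-30923 + 94581} = \frac{1}{63658} \approx 1.5709 \cdot 10^{-5}$)
$Z{\left(C,W \right)} = -2$
$P{\left(s \right)} = \frac{3}{2} - \frac{1}{4 \left(-83 + s\right)}$ ($P{\left(s \right)} = \frac{3}{2} - \frac{1}{4 \left(s - 83\right)} = \frac{3}{2} - \frac{1}{4 \left(-83 + s\right)}$)
$\frac{P{\left(Z{\left(u{\left(a{\left(5,0 \right)} \right)},B{\left(4 \right)} \right)} \right)}}{v} = \frac{-499 + 6 \left(-2\right)}{4 \left(-83 - 2\right)} \frac{1}{\frac{1}{63658}} = \frac{-499 - 12}{4 \left(-85\right)} 63658 = \frac{1}{4} \left(- \frac{1}{85}\right) \left(-511\right) 63658 = \frac{511}{340} \cdot 63658 = \frac{16264619}{170}$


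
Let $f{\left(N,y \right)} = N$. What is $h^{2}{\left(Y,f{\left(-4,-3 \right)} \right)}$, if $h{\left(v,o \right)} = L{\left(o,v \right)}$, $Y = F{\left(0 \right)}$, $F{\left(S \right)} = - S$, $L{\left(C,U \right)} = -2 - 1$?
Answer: $9$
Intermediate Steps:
$L{\left(C,U \right)} = -3$ ($L{\left(C,U \right)} = -2 - 1 = -3$)
$Y = 0$ ($Y = \left(-1\right) 0 = 0$)
$h{\left(v,o \right)} = -3$
$h^{2}{\left(Y,f{\left(-4,-3 \right)} \right)} = \left(-3\right)^{2} = 9$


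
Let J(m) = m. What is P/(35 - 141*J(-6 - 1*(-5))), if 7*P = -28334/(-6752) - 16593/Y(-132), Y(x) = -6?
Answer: 121435/54016 ≈ 2.2481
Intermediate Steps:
P = 1335785/3376 (P = (-28334/(-6752) - 16593/(-6))/7 = (-28334*(-1/6752) - 16593*(-⅙))/7 = (14167/3376 + 5531/2)/7 = (⅐)*(9350495/3376) = 1335785/3376 ≈ 395.67)
P/(35 - 141*J(-6 - 1*(-5))) = 1335785/(3376*(35 - 141*(-6 - 1*(-5)))) = 1335785/(3376*(35 - 141*(-6 + 5))) = 1335785/(3376*(35 - 141*(-1))) = 1335785/(3376*(35 + 141)) = (1335785/3376)/176 = (1335785/3376)*(1/176) = 121435/54016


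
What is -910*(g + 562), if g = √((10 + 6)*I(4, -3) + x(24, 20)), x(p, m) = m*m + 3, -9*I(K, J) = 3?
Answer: -511420 - 910*√3579/3 ≈ -5.2957e+5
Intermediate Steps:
I(K, J) = -⅓ (I(K, J) = -⅑*3 = -⅓)
x(p, m) = 3 + m² (x(p, m) = m² + 3 = 3 + m²)
g = √3579/3 (g = √((10 + 6)*(-⅓) + (3 + 20²)) = √(16*(-⅓) + (3 + 400)) = √(-16/3 + 403) = √(1193/3) = √3579/3 ≈ 19.942)
-910*(g + 562) = -910*(√3579/3 + 562) = -910*(562 + √3579/3) = -511420 - 910*√3579/3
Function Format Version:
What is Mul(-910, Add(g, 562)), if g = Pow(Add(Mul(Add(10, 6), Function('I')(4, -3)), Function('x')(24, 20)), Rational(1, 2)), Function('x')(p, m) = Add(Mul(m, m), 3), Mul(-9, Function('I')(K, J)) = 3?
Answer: Add(-511420, Mul(Rational(-910, 3), Pow(3579, Rational(1, 2)))) ≈ -5.2957e+5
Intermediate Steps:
Function('I')(K, J) = Rational(-1, 3) (Function('I')(K, J) = Mul(Rational(-1, 9), 3) = Rational(-1, 3))
Function('x')(p, m) = Add(3, Pow(m, 2)) (Function('x')(p, m) = Add(Pow(m, 2), 3) = Add(3, Pow(m, 2)))
g = Mul(Rational(1, 3), Pow(3579, Rational(1, 2))) (g = Pow(Add(Mul(Add(10, 6), Rational(-1, 3)), Add(3, Pow(20, 2))), Rational(1, 2)) = Pow(Add(Mul(16, Rational(-1, 3)), Add(3, 400)), Rational(1, 2)) = Pow(Add(Rational(-16, 3), 403), Rational(1, 2)) = Pow(Rational(1193, 3), Rational(1, 2)) = Mul(Rational(1, 3), Pow(3579, Rational(1, 2))) ≈ 19.942)
Mul(-910, Add(g, 562)) = Mul(-910, Add(Mul(Rational(1, 3), Pow(3579, Rational(1, 2))), 562)) = Mul(-910, Add(562, Mul(Rational(1, 3), Pow(3579, Rational(1, 2))))) = Add(-511420, Mul(Rational(-910, 3), Pow(3579, Rational(1, 2))))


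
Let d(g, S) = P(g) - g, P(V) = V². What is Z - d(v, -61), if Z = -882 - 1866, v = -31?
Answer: -3740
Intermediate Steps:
Z = -2748
d(g, S) = g² - g
Z - d(v, -61) = -2748 - (-31)*(-1 - 31) = -2748 - (-31)*(-32) = -2748 - 1*992 = -2748 - 992 = -3740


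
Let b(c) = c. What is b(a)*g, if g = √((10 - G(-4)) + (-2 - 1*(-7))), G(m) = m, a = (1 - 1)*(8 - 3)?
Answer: 0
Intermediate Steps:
a = 0 (a = 0*5 = 0)
g = √19 (g = √((10 - 1*(-4)) + (-2 - 1*(-7))) = √((10 + 4) + (-2 + 7)) = √(14 + 5) = √19 ≈ 4.3589)
b(a)*g = 0*√19 = 0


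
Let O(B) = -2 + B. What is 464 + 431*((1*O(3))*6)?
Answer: 3050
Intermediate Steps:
464 + 431*((1*O(3))*6) = 464 + 431*((1*(-2 + 3))*6) = 464 + 431*((1*1)*6) = 464 + 431*(1*6) = 464 + 431*6 = 464 + 2586 = 3050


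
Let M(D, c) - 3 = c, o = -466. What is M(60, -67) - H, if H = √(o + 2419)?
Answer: -64 - 3*√217 ≈ -108.19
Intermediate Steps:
M(D, c) = 3 + c
H = 3*√217 (H = √(-466 + 2419) = √1953 = 3*√217 ≈ 44.193)
M(60, -67) - H = (3 - 67) - 3*√217 = -64 - 3*√217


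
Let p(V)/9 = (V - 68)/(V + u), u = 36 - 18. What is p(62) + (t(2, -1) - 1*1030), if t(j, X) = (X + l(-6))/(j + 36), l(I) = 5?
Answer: -783233/760 ≈ -1030.6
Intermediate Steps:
u = 18
p(V) = 9*(-68 + V)/(18 + V) (p(V) = 9*((V - 68)/(V + 18)) = 9*((-68 + V)/(18 + V)) = 9*(-68 + V)/(18 + V))
t(j, X) = (5 + X)/(36 + j) (t(j, X) = (X + 5)/(j + 36) = (5 + X)/(36 + j))
p(62) + (t(2, -1) - 1*1030) = 9*(-68 + 62)/(18 + 62) + ((5 - 1)/(36 + 2) - 1*1030) = 9*(-6)/80 + (4/38 - 1030) = 9*(1/80)*(-6) + ((1/38)*4 - 1030) = -27/40 + (2/19 - 1030) = -27/40 - 19568/19 = -783233/760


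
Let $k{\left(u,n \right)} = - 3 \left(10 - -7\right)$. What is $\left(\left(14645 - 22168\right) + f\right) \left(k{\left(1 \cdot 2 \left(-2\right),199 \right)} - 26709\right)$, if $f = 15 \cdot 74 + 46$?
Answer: $170380920$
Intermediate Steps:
$k{\left(u,n \right)} = -51$ ($k{\left(u,n \right)} = - 3 \left(10 + 7\right) = \left(-3\right) 17 = -51$)
$f = 1156$ ($f = 1110 + 46 = 1156$)
$\left(\left(14645 - 22168\right) + f\right) \left(k{\left(1 \cdot 2 \left(-2\right),199 \right)} - 26709\right) = \left(\left(14645 - 22168\right) + 1156\right) \left(-51 - 26709\right) = \left(\left(14645 - 22168\right) + 1156\right) \left(-26760\right) = \left(-7523 + 1156\right) \left(-26760\right) = \left(-6367\right) \left(-26760\right) = 170380920$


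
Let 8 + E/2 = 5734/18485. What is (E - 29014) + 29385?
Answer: 6573643/18485 ≈ 355.62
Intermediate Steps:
E = -284292/18485 (E = -16 + 2*(5734/18485) = -16 + 11468/18485 = -284292/18485 ≈ -15.380)
(E - 29014) + 29385 = (-284292/18485 - 29014) + 29385 = -536608082/18485 + 29385 = 6573643/18485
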